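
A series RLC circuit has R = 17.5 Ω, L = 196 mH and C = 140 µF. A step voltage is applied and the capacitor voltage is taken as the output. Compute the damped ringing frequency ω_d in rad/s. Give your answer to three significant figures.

For a series RLC circuit (capacitor voltage as output), ω_n = 1/√(LC) = 1/√(196 mH · 140 µF) = 191 rad/s.
ζ = (R/2)·√(C/L) = (17.5/2)·√(140 µF/196 mH) = 0.234.
ω_d = 191·√(1 − 0.234²) = 186 rad/s.

ω_d ≈ 186 rad/s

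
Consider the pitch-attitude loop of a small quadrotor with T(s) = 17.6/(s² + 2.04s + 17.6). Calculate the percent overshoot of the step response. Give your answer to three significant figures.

Comparing the denominator to s² + 2ζω_n s + ω_n²: ω_n = √17.6 = 4.20 rad/s, and 2ζω_n = 2.04 so ζ = 2.04/(2·4.20) = 0.243.
%OS = 100 e^{−πζ/√(1−ζ²)} with ζ = 0.243 gives 45.5%.

%OS ≈ 45.5%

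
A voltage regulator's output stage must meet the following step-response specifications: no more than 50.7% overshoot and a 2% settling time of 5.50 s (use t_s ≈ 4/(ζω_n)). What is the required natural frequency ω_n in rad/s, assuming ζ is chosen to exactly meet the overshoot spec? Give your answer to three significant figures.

ω_n ≈ 3.44 rad/s

ζ = −ln(OS)/√(π² + (ln OS)²). With OS = 0.507, ln OS = −0.6792 and ζ = 0.6792/3.214 = 0.211.
From t_s ≈ 4/(ζω_n): ω_n = 4/(ζ·t_s) = 4/(0.211·5.50) = 3.44 rad/s.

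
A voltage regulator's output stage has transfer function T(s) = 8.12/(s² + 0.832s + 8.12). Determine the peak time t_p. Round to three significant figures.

t_p ≈ 1.11 s

ω_n = √8.12 = 2.85 rad/s; ζ = 0.832/(2·2.85) = 0.146.
The damped frequency ω_d = ω_n√(1−ζ²) = 2.82 rad/s. Then t_p = π/ω_d = 1.11 s.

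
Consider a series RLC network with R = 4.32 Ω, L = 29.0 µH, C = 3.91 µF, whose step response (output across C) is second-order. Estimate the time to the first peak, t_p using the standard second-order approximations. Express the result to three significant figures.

For a series RLC circuit (capacitor voltage as output), ω_n = 1/√(LC) = 1/√(29.0 µH · 3.91 µF) = 93900 rad/s.
ζ = (R/2)·√(C/L) = (4.32/2)·√(3.91 µF/29.0 µH) = 0.793.
The damped frequency ω_d = ω_n√(1−ζ²) = 57200 rad/s. t_p = π/ω_d = 0.0000549 s.

t_p ≈ 0.0000549 s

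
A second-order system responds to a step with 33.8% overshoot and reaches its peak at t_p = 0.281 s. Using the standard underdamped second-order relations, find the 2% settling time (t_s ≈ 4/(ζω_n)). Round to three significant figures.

From the overshoot, ζ = −ln(OS)/√(π²+ln²(OS)) = 0.326.
From t_p = π/ω_d, ω_d = π/0.281 = 11.2 rad/s, so ω_n = ω_d/√(1−ζ²) = 11.8 rad/s.
t_s ≈ 4/(ζω_n) = 4/(0.326·11.8) = 1.04 s.

t_s ≈ 1.04 s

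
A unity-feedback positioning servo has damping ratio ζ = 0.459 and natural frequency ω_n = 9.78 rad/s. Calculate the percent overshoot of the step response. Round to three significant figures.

For an underdamped second-order system, %OS = 100·exp(−πζ/√(1−ζ²)).
πζ/√(1−ζ²) = π·0.459/√(1−0.211) = 1.623, so %OS = 100·e^(−1.623) = 19.7%.

%OS ≈ 19.7%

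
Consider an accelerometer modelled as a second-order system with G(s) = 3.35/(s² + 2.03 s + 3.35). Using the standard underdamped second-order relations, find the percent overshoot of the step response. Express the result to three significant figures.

%OS ≈ 12.3%

Matching coefficients with s² + 2ζω_n s + ω_n² gives ω_n² = 3.35 ⇒ ω_n = 1.83 rad/s, and ζ = 2.03/(2ω_n) = 0.555.
%OS = 100·exp(−πζ/√(1−ζ²)) = 12.3%.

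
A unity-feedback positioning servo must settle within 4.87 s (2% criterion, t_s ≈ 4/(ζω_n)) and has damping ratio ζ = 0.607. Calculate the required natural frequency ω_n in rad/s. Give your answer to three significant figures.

ω_n ≈ 1.35 rad/s

Rearranging t_s ≈ 4/(ζω_n) gives ω_n = 4/(ζ·t_s) = 4/(0.607 × 4.87) = 1.35 rad/s.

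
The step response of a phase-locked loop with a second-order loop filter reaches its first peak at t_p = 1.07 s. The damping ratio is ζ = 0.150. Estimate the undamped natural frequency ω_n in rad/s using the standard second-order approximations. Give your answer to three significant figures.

Peak time t_p = π/ω_d, so ω_d = π/t_p = π/1.07 = 2.94 rad/s.
ω_n = ω_d/√(1−ζ²) = 2.94/√0.978 = 2.97 rad/s.

ω_n ≈ 2.97 rad/s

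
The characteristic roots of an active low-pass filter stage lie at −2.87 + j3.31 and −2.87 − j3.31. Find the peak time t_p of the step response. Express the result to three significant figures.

t_p ≈ 0.949 s

t_p = π/ω_d with ω_d = 3.31 (the imaginary part), so t_p = 0.949 s.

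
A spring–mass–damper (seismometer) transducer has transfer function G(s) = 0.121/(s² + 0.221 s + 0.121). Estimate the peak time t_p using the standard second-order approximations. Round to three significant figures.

t_p ≈ 9.52 s

Matching coefficients with s² + 2ζω_n s + ω_n² gives ω_n² = 0.121 ⇒ ω_n = 0.348 rad/s, and ζ = 0.221/(2ω_n) = 0.318.
ω_d = 0.348·√(1 − 0.318²) = 0.330 rad/s. Then t_p = π/ω_d = 9.52 s.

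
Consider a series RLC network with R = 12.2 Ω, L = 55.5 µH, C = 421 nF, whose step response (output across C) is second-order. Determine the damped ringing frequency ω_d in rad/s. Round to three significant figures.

ω_d ≈ 175000 rad/s

For a series RLC circuit (capacitor voltage as output), ω_n = 1/√(LC) = 1/√(55.5 µH · 421 nF) = 207000 rad/s.
ζ = (R/2)·√(C/L) = (12.2/2)·√(421 nF/55.5 µH) = 0.531.
ω_d = ω_n√(1−ζ²) = 175000 rad/s.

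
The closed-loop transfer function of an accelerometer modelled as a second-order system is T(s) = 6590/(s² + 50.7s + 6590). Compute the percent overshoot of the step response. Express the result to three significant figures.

%OS ≈ 35.6%

ω_n = √6590 = 81.2 rad/s; ζ = 50.7/(2·81.2) = 0.312.
%OS = 100·exp(−πζ/√(1−ζ²)) = 35.6%.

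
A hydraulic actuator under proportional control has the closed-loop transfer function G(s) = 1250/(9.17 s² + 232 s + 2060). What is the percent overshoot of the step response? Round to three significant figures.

Dividing through by 9.17: denominator becomes s² + 25.30 s + 224.6.
So ω_n = √224.6 = 15.0 rad/s and ζ = 25.30/(2·15.0) = 0.844.
Overshoot: exp(−π·0.844/√(1−0.844²)) = 0.00713, i.e. 0.713%.

%OS ≈ 0.713%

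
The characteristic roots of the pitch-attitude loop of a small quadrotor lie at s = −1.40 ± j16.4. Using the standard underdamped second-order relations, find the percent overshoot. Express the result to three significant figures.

%OS ≈ 76.5%

|pole| = ω_n = √(1.40² + 16.4²) = 16.5 rad/s; ζ = cos θ = σ/ω_n = 0.0851.
Overshoot: exp(−π·0.0851/√(1−0.0851²)) = 0.765, i.e. 76.5%.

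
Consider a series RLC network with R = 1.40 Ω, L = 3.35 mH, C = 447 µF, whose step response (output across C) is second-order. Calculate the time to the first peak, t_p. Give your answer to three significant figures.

t_p ≈ 0.00398 s

For a series RLC circuit (capacitor voltage as output), ω_n = 1/√(LC) = 1/√(3.35 mH · 447 µF) = 817 rad/s.
ζ = (R/2)·√(C/L) = (1.40/2)·√(447 µF/3.35 mH) = 0.256.
ω_d = 817·√(1 − 0.256²) = 790 rad/s. t_p = π/ω_d = 0.00398 s.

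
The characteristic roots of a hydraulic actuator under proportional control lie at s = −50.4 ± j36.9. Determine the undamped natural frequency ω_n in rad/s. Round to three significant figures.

With σ = 50.4, ω_d = 36.9: ω_n = √(σ²+ω_d²) = 62.5 rad/s, ζ = σ/ω_n = 0.807.

ω_n ≈ 62.5 rad/s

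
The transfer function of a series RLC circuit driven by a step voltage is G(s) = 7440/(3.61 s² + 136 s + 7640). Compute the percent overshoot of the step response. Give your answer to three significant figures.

%OS ≈ 24.4%

Dividing through by 3.61: denominator becomes s² + 37.67 s + 2116.
So ω_n = √2116 = 46.0 rad/s and ζ = 37.67/(2·46.0) = 0.409.
%OS = 100·exp(−πζ/√(1−ζ²)) = 24.4%.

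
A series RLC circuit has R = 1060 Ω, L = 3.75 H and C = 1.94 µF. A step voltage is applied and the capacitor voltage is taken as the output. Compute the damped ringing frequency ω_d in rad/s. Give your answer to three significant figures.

ω_d ≈ 343 rad/s

For a series RLC circuit (capacitor voltage as output), ω_n = 1/√(LC) = 1/√(3.75 H · 1.94 µF) = 371 rad/s.
ζ = (R/2)·√(C/L) = (1060/2)·√(1.94 µF/3.75 H) = 0.381.
ω_d = ω_n√(1−ζ²) = 343 rad/s.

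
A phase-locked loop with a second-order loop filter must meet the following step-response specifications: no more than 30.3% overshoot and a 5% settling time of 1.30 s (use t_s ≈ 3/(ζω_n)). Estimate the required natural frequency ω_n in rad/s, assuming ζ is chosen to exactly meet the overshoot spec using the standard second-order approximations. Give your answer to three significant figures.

Inverting the overshoot relation: ζ = |ln 0.303|/√(π² + ln²0.303) = 0.355.
From t_s ≈ 3/(ζω_n): ω_n = 3/(ζ·t_s) = 3/(0.355·1.30) = 6.50 rad/s.

ω_n ≈ 6.50 rad/s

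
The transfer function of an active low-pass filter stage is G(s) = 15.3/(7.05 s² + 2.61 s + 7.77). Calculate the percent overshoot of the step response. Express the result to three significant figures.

Dividing through by 7.05: denominator becomes s² + 0.3702 s + 1.102.
So ω_n = √1.102 = 1.05 rad/s and ζ = 0.3702/(2·1.05) = 0.176.
%OS = 100 e^{−πζ/√(1−ζ²)} with ζ = 0.176 gives 57.0%.

%OS ≈ 57.0%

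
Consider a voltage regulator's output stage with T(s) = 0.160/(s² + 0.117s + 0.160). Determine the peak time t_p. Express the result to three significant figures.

Comparing the denominator to s² + 2ζω_n s + ω_n²: ω_n = √0.160 = 0.400 rad/s, and 2ζω_n = 0.117 so ζ = 0.117/(2·0.400) = 0.146.
ω_d = 0.400·√(1 − 0.146²) = 0.396 rad/s. Then t_p = π/ω_d = 7.94 s.

t_p ≈ 7.94 s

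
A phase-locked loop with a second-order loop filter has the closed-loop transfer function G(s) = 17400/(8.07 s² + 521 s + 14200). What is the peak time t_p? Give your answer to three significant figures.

t_p ≈ 0.117 s

Dividing through by 8.07: denominator becomes s² + 64.56 s + 1760.
So ω_n = √1760 = 41.9 rad/s and ζ = 64.56/(2·41.9) = 0.770.
The damped frequency ω_d = ω_n√(1−ζ²) = 26.8 rad/s. t_p = π/ω_d = 0.117 s.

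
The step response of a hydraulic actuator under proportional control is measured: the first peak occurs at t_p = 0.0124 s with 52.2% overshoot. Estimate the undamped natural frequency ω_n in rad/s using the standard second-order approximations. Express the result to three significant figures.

ω_n ≈ 259 rad/s

ζ from %OS: ζ = |ln 0.522|/√(π²+ln²0.522) = 0.203.
From t_p = π/ω_d, ω_d = π/0.0124 = 253 rad/s, so ω_n = ω_d/√(1−ζ²) = 259 rad/s.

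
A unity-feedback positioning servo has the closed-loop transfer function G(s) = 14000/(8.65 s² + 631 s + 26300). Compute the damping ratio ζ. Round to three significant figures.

Dividing through by 8.65: denominator becomes s² + 72.95 s + 3040.
So ω_n = √3040 = 55.1 rad/s and ζ = 72.95/(2·55.1) = 0.661.

ζ ≈ 0.661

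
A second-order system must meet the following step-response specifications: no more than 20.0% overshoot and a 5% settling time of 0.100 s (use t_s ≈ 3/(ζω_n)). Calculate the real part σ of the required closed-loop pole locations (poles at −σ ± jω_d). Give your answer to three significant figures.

σ ≈ 30.0

The settling-time spec alone fixes σ = ζω_n = 3/t_s = 3/0.100 = 30.0.
(Overshoot then fixes ζ = 0.456 and hence ω_d = σ·√(1−ζ²)/ζ = 58.6 rad/s.)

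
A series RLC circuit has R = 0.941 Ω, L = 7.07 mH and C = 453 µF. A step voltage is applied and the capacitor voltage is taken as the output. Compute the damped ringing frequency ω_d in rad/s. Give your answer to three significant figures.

For a series RLC circuit (capacitor voltage as output), ω_n = 1/√(LC) = 1/√(7.07 mH · 453 µF) = 559 rad/s.
ζ = (R/2)·√(C/L) = (0.941/2)·√(453 µF/7.07 mH) = 0.119.
ω_d = 559·√(1 − 0.119²) = 555 rad/s.

ω_d ≈ 555 rad/s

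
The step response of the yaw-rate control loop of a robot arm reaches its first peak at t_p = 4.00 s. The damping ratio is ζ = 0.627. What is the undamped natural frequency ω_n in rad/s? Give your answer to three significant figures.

ω_n ≈ 1.01 rad/s

Peak time t_p = π/ω_d, so ω_d = π/t_p = π/4.00 = 0.785 rad/s.
ω_n = ω_d/√(1−ζ²) = 0.785/√0.607 = 1.01 rad/s.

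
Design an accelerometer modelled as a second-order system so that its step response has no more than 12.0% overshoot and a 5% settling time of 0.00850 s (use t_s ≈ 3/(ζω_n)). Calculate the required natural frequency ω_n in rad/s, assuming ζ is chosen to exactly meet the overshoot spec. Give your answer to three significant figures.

ζ = −ln(OS)/√(π² + (ln OS)²). With OS = 0.120, ln OS = −2.120 and ζ = 2.120/3.790 = 0.559.
From t_s ≈ 3/(ζω_n): ω_n = 3/(ζ·t_s) = 3/(0.559·0.00850) = 631 rad/s.

ω_n ≈ 631 rad/s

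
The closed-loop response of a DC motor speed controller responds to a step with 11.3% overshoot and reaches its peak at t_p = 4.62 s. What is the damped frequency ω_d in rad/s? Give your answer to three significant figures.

t_p = π/ω_d, so ω_d = π/4.62 = 0.680 rad/s.

ω_d ≈ 0.680 rad/s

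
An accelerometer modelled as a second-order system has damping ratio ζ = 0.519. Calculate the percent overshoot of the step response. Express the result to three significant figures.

For an underdamped second-order system, %OS = 100·exp(−πζ/√(1−ζ²)).
πζ/√(1−ζ²) = π·0.519/√(1−0.269) = 1.908, so %OS = 100·e^(−1.908) = 14.8%.

%OS ≈ 14.8%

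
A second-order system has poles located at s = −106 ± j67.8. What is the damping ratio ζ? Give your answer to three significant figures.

|pole| = ω_n = √(106² + 67.8²) = 126 rad/s; ζ = cos θ = σ/ω_n = 0.842.

ζ ≈ 0.842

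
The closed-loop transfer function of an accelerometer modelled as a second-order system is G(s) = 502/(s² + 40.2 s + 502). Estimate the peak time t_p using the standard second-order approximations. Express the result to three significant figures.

t_p ≈ 0.317 s

ω_n = √502 = 22.4 rad/s; ζ = 40.2/(2·22.4) = 0.897.
The damped frequency ω_d = ω_n√(1−ζ²) = 9.90 rad/s. Then t_p = π/ω_d = 0.317 s.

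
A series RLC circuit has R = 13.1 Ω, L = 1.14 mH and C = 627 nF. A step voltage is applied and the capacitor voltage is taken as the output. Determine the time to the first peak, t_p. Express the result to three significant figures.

For a series RLC circuit (capacitor voltage as output), ω_n = 1/√(LC) = 1/√(1.14 mH · 627 nF) = 37400 rad/s.
ζ = (R/2)·√(C/L) = (13.1/2)·√(627 nF/1.14 mH) = 0.154.
ω_d = ω_n√(1−ζ²) = 37000 rad/s. t_p = π/ω_d = 0.0000850 s.

t_p ≈ 0.0000850 s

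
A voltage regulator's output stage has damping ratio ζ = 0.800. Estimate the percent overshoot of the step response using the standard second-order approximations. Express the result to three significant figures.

For an underdamped second-order system, %OS = 100·exp(−πζ/√(1−ζ²)).
πζ/√(1−ζ²) = π·0.800/√(1−0.640) = 4.189, so %OS = 100·e^(−4.189) = 1.52%.

%OS ≈ 1.52%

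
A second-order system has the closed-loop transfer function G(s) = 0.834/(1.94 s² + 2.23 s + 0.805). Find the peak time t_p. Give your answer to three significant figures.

Dividing through by 1.94: denominator becomes s² + 1.149 s + 0.4149.
So ω_n = √0.4149 = 0.644 rad/s and ζ = 1.149/(2·0.644) = 0.892.
ω_d = ω_n√(1−ζ²) = 0.291 rad/s. t_p = π/ω_d = 10.8 s.

t_p ≈ 10.8 s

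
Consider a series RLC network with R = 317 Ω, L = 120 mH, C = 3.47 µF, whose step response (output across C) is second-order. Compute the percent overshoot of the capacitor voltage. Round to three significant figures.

%OS ≈ 0.598%

For a series RLC circuit (capacitor voltage as output), ω_n = 1/√(LC) = 1/√(120 mH · 3.47 µF) = 1550 rad/s.
ζ = (R/2)·√(C/L) = (317/2)·√(3.47 µF/120 mH) = 0.852.
%OS = 100·exp(−πζ/√(1−ζ²)) = 0.598%.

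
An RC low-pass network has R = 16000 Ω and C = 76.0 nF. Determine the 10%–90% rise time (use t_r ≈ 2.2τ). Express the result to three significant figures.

τ = RC = 16000 × 76.0 nF = 0.00122 s.
t_r ≈ 2.2τ = 0.00268 s.

t_r ≈ 0.00268 s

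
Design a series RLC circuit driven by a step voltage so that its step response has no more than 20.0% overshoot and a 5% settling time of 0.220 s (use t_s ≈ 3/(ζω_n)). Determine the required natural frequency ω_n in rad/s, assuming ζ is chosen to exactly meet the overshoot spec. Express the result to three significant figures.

ω_n ≈ 29.9 rad/s

From %OS = 100·exp(−πζ/√(1−ζ²)), invert to get ζ = −ln(OS)/√(π² + ln²(OS)) with OS = 0.200.
−ln 0.200 = 1.609, so ζ = 1.609/√(π² + 2.590) = 0.456.
Then ω_n = 3/(ζ t_s) = 3/(0.456 × 0.220) = 29.9 rad/s.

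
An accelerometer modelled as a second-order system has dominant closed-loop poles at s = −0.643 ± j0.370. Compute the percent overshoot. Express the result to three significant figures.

|pole| = ω_n = √(0.643² + 0.370²) = 0.742 rad/s; ζ = cos θ = σ/ω_n = 0.867.
%OS = 100·exp(−πζ/√(1−ζ²)) = 0.426%.

%OS ≈ 0.426%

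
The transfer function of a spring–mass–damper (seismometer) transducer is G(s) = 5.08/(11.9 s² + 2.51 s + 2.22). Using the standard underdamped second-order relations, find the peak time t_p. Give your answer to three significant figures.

t_p ≈ 7.50 s

Dividing through by 11.9: denominator becomes s² + 0.2109 s + 0.1866.
So ω_n = √0.1866 = 0.432 rad/s and ζ = 0.2109/(2·0.432) = 0.244.
ω_d = 0.432·√(1 − 0.244²) = 0.419 rad/s. t_p = π/ω_d = 7.50 s.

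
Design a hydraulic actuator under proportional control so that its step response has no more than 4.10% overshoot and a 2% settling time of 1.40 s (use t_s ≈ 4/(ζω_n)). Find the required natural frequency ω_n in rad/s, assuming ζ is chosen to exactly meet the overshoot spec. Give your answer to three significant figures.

From %OS = 100·exp(−πζ/√(1−ζ²)), invert to get ζ = −ln(OS)/√(π² + ln²(OS)) with OS = 0.0410.
−ln 0.0410 = 3.194, so ζ = 3.194/√(π² + 10.20) = 0.713.
From t_s ≈ 4/(ζω_n): ω_n = 4/(ζ·t_s) = 4/(0.713·1.40) = 4.01 rad/s.

ω_n ≈ 4.01 rad/s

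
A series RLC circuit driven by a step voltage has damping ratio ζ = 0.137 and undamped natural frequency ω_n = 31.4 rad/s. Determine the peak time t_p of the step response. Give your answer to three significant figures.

The damped frequency is ω_d = ω_n√(1−ζ²) = 31.4·√(1−0.0188) = 31.1 rad/s.
Peak time t_p = π/ω_d = π/31.1 = 0.101 s.

t_p ≈ 0.101 s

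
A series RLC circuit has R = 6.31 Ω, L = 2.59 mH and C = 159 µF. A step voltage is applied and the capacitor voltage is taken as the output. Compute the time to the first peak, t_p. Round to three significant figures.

t_p ≈ 0.00323 s

For a series RLC circuit (capacitor voltage as output), ω_n = 1/√(LC) = 1/√(2.59 mH · 159 µF) = 1560 rad/s.
ζ = (R/2)·√(C/L) = (6.31/2)·√(159 µF/2.59 mH) = 0.782.
ω_d = 1560·√(1 − 0.782²) = 972 rad/s. t_p = π/ω_d = 0.00323 s.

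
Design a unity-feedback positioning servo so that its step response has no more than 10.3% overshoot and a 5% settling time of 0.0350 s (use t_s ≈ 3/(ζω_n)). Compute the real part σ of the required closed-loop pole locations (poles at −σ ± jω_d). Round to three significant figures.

The settling-time spec alone fixes σ = ζω_n = 3/t_s = 3/0.0350 = 85.7.
(Overshoot then fixes ζ = 0.586 and hence ω_d = σ·√(1−ζ²)/ζ = 118 rad/s.)

σ ≈ 85.7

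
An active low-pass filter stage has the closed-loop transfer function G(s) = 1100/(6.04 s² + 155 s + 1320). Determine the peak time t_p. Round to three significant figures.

Dividing through by 6.04: denominator becomes s² + 25.66 s + 218.5.
So ω_n = √218.5 = 14.8 rad/s and ζ = 25.66/(2·14.8) = 0.868.
ω_d = ω_n√(1−ζ²) = 7.34 rad/s. t_p = π/ω_d = 0.428 s.

t_p ≈ 0.428 s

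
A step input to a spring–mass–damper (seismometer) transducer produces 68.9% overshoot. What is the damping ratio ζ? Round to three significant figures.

ζ ≈ 0.118

ζ = −ln(OS)/√(π² + (ln OS)²). With OS = 0.689, ln OS = −0.3725 and ζ = 0.3725/3.164 = 0.118.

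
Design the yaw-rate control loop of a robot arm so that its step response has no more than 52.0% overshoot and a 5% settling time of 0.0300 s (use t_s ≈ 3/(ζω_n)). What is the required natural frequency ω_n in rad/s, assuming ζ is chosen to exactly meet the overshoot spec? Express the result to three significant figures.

Inverting the overshoot relation: ζ = |ln 0.520|/√(π² + ln²0.520) = 0.204.
From t_s ≈ 3/(ζω_n): ω_n = 3/(ζ·t_s) = 3/(0.204·0.0300) = 491 rad/s.

ω_n ≈ 491 rad/s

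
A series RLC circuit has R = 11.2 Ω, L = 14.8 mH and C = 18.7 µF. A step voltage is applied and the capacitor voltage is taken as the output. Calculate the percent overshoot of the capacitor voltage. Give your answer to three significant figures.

%OS ≈ 52.8%

For a series RLC circuit (capacitor voltage as output), ω_n = 1/√(LC) = 1/√(14.8 mH · 18.7 µF) = 1900 rad/s.
ζ = (R/2)·√(C/L) = (11.2/2)·√(18.7 µF/14.8 mH) = 0.199.
%OS = 100·exp(−πζ/√(1−ζ²)) = 52.8%.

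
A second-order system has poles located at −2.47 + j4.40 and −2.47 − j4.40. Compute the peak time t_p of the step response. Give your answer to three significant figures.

t_p ≈ 0.714 s

t_p = π/ω_d with ω_d = 4.40 (the imaginary part), so t_p = 0.714 s.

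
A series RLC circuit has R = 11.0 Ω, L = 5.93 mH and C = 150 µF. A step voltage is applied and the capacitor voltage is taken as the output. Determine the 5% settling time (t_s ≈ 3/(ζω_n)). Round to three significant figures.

t_s ≈ 0.00323 s

For a series RLC circuit (capacitor voltage as output), ω_n = 1/√(LC) = 1/√(5.93 mH · 150 µF) = 1060 rad/s.
ζ = (R/2)·√(C/L) = (11.0/2)·√(150 µF/5.93 mH) = 0.875.
t_s ≈ 3/(ζω_n) = 0.00323 s.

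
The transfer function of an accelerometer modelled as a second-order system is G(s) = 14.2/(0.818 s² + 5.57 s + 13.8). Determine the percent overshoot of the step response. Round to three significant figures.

Dividing through by 0.818: denominator becomes s² + 6.809 s + 16.87.
So ω_n = √16.87 = 4.11 rad/s and ζ = 6.809/(2·4.11) = 0.829.
%OS = 100·exp(−πζ/√(1−ζ²)) = 0.951%.

%OS ≈ 0.951%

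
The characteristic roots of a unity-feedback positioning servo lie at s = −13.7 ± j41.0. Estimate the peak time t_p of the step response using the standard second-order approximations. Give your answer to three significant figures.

t_p = π/ω_d with ω_d = 41.0 (the imaginary part), so t_p = 0.0766 s.

t_p ≈ 0.0766 s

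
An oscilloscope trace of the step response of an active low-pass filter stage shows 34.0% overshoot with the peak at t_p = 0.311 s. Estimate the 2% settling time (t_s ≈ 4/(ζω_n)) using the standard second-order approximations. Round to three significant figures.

t_s ≈ 1.15 s

From the overshoot, ζ = −ln(OS)/√(π²+ln²(OS)) = 0.325.
From t_p = π/ω_d, ω_d = π/0.311 = 10.1 rad/s, so ω_n = ω_d/√(1−ζ²) = 10.7 rad/s.
t_s ≈ 4/(ζω_n) = 4/(0.325·10.7) = 1.15 s.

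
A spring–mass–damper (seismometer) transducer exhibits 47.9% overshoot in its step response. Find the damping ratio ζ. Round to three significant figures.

ζ = −ln(OS)/√(π² + (ln OS)²). With OS = 0.479, ln OS = −0.7361 and ζ = 0.7361/3.227 = 0.228.

ζ ≈ 0.228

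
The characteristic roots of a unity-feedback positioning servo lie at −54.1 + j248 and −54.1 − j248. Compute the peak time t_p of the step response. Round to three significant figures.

t_p ≈ 0.0127 s

t_p = π/ω_d with ω_d = 248 (the imaginary part), so t_p = 0.0127 s.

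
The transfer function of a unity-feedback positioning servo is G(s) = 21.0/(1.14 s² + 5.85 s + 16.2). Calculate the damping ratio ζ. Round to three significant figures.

ζ ≈ 0.681

Dividing through by 1.14: denominator becomes s² + 5.132 s + 14.21.
So ω_n = √14.21 = 3.77 rad/s and ζ = 5.132/(2·3.77) = 0.681.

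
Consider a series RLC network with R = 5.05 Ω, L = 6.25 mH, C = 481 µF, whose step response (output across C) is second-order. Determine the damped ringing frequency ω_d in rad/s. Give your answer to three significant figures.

For a series RLC circuit (capacitor voltage as output), ω_n = 1/√(LC) = 1/√(6.25 mH · 481 µF) = 577 rad/s.
ζ = (R/2)·√(C/L) = (5.05/2)·√(481 µF/6.25 mH) = 0.700.
The damped frequency ω_d = ω_n√(1−ζ²) = 412 rad/s.

ω_d ≈ 412 rad/s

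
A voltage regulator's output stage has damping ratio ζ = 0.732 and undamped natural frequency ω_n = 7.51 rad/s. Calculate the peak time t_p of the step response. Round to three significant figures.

The damped frequency is ω_d = ω_n√(1−ζ²) = 7.51·√(1−0.536) = 5.12 rad/s.
Peak time t_p = π/ω_d = π/5.12 = 0.614 s.

t_p ≈ 0.614 s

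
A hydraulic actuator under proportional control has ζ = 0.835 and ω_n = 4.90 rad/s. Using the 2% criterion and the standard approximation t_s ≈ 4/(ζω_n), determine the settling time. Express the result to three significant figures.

t_s ≈ 4/(ζω_n) = 4/(0.835 × 4.90) = 0.978 s.

t_s ≈ 0.978 s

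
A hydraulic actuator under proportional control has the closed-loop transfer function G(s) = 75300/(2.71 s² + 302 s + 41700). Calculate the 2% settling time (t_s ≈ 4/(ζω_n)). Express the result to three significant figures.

t_s ≈ 0.0718 s

Dividing through by 2.71: denominator becomes s² + 111.4 s + 15390.
So ω_n = √15390 = 124 rad/s and ζ = 111.4/(2·124) = 0.449.
t_s ≈ 4/(ζω_n) = 0.0718 s.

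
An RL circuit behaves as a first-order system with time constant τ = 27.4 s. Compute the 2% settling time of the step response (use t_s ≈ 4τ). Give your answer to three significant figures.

t_s ≈ 4τ = 110 s.

t_s ≈ 110 s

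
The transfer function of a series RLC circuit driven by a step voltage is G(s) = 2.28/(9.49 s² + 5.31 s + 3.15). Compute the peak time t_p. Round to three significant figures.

Dividing through by 9.49: denominator becomes s² + 0.5595 s + 0.3319.
So ω_n = √0.3319 = 0.576 rad/s and ζ = 0.5595/(2·0.576) = 0.486.
ω_d = ω_n√(1−ζ²) = 0.504 rad/s. t_p = π/ω_d = 6.24 s.

t_p ≈ 6.24 s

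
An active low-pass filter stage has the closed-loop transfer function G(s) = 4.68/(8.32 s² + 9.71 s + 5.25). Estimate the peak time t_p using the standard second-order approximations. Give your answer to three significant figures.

Dividing through by 8.32: denominator becomes s² + 1.167 s + 0.6310.
So ω_n = √0.6310 = 0.794 rad/s and ζ = 1.167/(2·0.794) = 0.735.
The damped frequency ω_d = ω_n√(1−ζ²) = 0.539 rad/s. t_p = π/ω_d = 5.83 s.

t_p ≈ 5.83 s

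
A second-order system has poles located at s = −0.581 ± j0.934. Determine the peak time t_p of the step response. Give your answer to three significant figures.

t_p ≈ 3.36 s

t_p = π/ω_d with ω_d = 0.934 (the imaginary part), so t_p = 3.36 s.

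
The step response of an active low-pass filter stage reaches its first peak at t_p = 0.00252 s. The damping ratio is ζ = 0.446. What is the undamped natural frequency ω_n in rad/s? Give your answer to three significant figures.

Peak time t_p = π/ω_d, so ω_d = π/t_p = π/0.00252 = 1250 rad/s.
ω_n = ω_d/√(1−ζ²) = 1250/√0.801 = 1390 rad/s.

ω_n ≈ 1390 rad/s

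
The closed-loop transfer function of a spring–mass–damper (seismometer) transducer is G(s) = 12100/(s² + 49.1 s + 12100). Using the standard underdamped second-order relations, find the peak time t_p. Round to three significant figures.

t_p ≈ 0.0293 s

ω_n = √12100 = 110 rad/s; ζ = 49.1/(2·110) = 0.223.
ω_d = ω_n√(1−ζ²) = 107 rad/s. Then t_p = π/ω_d = 0.0293 s.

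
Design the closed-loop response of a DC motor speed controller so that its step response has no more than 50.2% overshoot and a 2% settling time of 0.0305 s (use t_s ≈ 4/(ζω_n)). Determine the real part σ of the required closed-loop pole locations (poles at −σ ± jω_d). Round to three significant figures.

σ ≈ 131

The settling-time spec alone fixes σ = ζω_n = 4/t_s = 4/0.0305 = 131.
(Overshoot then fixes ζ = 0.214 and hence ω_d = σ·√(1−ζ²)/ζ = 598 rad/s.)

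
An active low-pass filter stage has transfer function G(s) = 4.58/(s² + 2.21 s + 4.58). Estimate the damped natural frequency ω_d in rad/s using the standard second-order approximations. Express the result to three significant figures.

ω_d ≈ 1.83 rad/s

Matching coefficients with s² + 2ζω_n s + ω_n² gives ω_n² = 4.58 ⇒ ω_n = 2.14 rad/s, and ζ = 2.21/(2ω_n) = 0.516.
ω_d = 2.14·√(1 − 0.516²) = 1.83 rad/s.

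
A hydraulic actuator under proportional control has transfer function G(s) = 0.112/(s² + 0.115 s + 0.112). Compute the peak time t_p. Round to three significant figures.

Comparing the denominator to s² + 2ζω_n s + ω_n²: ω_n = √0.112 = 0.335 rad/s, and 2ζω_n = 0.115 so ζ = 0.115/(2·0.335) = 0.172.
The damped frequency ω_d = ω_n√(1−ζ²) = 0.330 rad/s. Then t_p = π/ω_d = 9.53 s.

t_p ≈ 9.53 s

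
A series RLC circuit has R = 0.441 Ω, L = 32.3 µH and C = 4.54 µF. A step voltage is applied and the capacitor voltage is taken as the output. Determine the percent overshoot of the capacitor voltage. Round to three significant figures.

For a series RLC circuit (capacitor voltage as output), ω_n = 1/√(LC) = 1/√(32.3 µH · 4.54 µF) = 82600 rad/s.
ζ = (R/2)·√(C/L) = (0.441/2)·√(4.54 µF/32.3 µH) = 0.0827.
%OS = 100·exp(−πζ/√(1−ζ²)) = 77.1%.

%OS ≈ 77.1%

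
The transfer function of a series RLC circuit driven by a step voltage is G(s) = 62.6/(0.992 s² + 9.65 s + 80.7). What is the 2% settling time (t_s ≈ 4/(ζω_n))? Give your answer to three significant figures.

t_s ≈ 0.822 s

Dividing through by 0.992: denominator becomes s² + 9.728 s + 81.35.
So ω_n = √81.35 = 9.02 rad/s and ζ = 9.728/(2·9.02) = 0.539.
t_s ≈ 4/(ζω_n) = 0.822 s.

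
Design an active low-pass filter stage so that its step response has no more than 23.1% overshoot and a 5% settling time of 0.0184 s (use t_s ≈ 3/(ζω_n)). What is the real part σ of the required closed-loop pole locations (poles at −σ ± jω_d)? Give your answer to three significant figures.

σ ≈ 163

The settling-time spec alone fixes σ = ζω_n = 3/t_s = 3/0.0184 = 163.
(Overshoot then fixes ζ = 0.423 and hence ω_d = σ·√(1−ζ²)/ζ = 350 rad/s.)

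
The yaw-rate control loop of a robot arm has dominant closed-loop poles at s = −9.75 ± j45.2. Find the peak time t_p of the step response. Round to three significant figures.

t_p = π/ω_d with ω_d = 45.2 (the imaginary part), so t_p = 0.0695 s.

t_p ≈ 0.0695 s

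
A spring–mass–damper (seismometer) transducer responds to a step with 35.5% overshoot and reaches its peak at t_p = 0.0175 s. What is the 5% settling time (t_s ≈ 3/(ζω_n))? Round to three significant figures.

The overshoot fixes ζ = −ln(OS)/√(π²+ln²(OS)) = 0.313.
From t_p = π/ω_d, ω_d = π/0.0175 = 180 rad/s, so ω_n = ω_d/√(1−ζ²) = 189 rad/s.
t_s ≈ 3/(ζω_n) = 3/(0.313·189) = 0.0507 s.

t_s ≈ 0.0507 s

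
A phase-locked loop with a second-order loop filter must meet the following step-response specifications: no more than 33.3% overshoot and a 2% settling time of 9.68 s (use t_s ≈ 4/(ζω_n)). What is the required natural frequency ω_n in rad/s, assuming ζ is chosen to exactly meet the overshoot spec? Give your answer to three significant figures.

ζ = −ln(OS)/√(π² + (ln OS)²). With OS = 0.333, ln OS = −1.100 and ζ = 1.100/3.328 = 0.330.
From t_s ≈ 4/(ζω_n): ω_n = 4/(ζ·t_s) = 4/(0.330·9.68) = 1.25 rad/s.

ω_n ≈ 1.25 rad/s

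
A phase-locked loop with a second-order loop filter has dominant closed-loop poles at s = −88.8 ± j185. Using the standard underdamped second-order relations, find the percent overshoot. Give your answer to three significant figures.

%OS ≈ 22.1%

With σ = 88.8, ω_d = 185: ω_n = √(σ²+ω_d²) = 205 rad/s, ζ = σ/ω_n = 0.433.
%OS = 100·exp(−πζ/√(1−ζ²)) = 22.1%.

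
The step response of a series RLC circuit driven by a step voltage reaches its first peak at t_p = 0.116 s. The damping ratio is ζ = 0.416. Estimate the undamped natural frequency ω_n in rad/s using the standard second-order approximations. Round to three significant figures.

ω_n ≈ 29.8 rad/s

Peak time t_p = π/ω_d, so ω_d = π/t_p = π/0.116 = 27.1 rad/s.
ω_n = ω_d/√(1−ζ²) = 27.1/√0.827 = 29.8 rad/s.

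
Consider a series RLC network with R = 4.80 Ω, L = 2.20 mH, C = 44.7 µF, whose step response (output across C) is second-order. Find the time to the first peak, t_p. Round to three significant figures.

t_p ≈ 0.00105 s

For a series RLC circuit (capacitor voltage as output), ω_n = 1/√(LC) = 1/√(2.20 mH · 44.7 µF) = 3190 rad/s.
ζ = (R/2)·√(C/L) = (4.80/2)·√(44.7 µF/2.20 mH) = 0.342.
ω_d = ω_n√(1−ζ²) = 3000 rad/s. t_p = π/ω_d = 0.00105 s.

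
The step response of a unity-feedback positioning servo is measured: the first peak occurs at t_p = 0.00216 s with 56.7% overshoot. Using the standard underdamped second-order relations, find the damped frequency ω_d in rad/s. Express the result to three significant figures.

t_p = π/ω_d, so ω_d = π/0.00216 = 1450 rad/s.

ω_d ≈ 1450 rad/s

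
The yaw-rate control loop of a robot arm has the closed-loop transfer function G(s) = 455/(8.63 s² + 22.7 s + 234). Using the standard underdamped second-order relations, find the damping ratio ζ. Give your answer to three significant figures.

Dividing through by 8.63: denominator becomes s² + 2.630 s + 27.11.
So ω_n = √27.11 = 5.21 rad/s and ζ = 2.630/(2·5.21) = 0.253.

ζ ≈ 0.253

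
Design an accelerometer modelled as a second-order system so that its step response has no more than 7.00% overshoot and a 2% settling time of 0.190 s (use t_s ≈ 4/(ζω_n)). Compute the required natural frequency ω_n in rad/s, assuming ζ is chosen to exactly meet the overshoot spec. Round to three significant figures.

ω_n ≈ 32.6 rad/s

Inverting the overshoot relation: ζ = |ln 0.0700|/√(π² + ln²0.0700) = 0.646.
From t_s ≈ 4/(ζω_n): ω_n = 4/(ζ·t_s) = 4/(0.646·0.190) = 32.6 rad/s.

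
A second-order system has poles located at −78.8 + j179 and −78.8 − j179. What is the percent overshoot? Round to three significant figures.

%OS ≈ 25.1%

|pole| = ω_n = √(78.8² + 179²) = 196 rad/s; ζ = cos θ = σ/ω_n = 0.403.
%OS = 100 e^{−πζ/√(1−ζ²)} with ζ = 0.403 gives 25.1%.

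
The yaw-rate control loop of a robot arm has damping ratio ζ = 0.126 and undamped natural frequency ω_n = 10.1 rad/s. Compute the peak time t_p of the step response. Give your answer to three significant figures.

t_p ≈ 0.314 s

The damped frequency is ω_d = ω_n√(1−ζ²) = 10.1·√(1−0.0159) = 10.0 rad/s.
Peak time t_p = π/ω_d = π/10.0 = 0.314 s.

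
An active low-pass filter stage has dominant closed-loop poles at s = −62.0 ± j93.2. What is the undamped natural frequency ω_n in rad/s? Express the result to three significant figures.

|pole| = ω_n = √(62.0² + 93.2²) = 112 rad/s; ζ = cos θ = σ/ω_n = 0.554.

ω_n ≈ 112 rad/s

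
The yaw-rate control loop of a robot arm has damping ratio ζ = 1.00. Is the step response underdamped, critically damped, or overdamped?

critically damped

Since ζ = 1, the system is critically damped.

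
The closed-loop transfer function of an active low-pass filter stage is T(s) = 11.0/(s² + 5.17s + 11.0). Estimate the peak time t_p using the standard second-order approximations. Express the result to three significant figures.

t_p ≈ 1.51 s

Matching coefficients with s² + 2ζω_n s + ω_n² gives ω_n² = 11.0 ⇒ ω_n = 3.32 rad/s, and ζ = 5.17/(2ω_n) = 0.779.
ω_d = 3.32·√(1 − 0.779²) = 2.08 rad/s. Then t_p = π/ω_d = 1.51 s.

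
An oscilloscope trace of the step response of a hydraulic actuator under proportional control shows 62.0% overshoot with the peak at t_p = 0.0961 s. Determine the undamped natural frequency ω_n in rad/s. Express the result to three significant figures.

From the overshoot, ζ = −ln(OS)/√(π²+ln²(OS)) = 0.150.
From t_p = π/ω_d, ω_d = π/0.0961 = 32.7 rad/s, so ω_n = ω_d/√(1−ζ²) = 33.1 rad/s.

ω_n ≈ 33.1 rad/s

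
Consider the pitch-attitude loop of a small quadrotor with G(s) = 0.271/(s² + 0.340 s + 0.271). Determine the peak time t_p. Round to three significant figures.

Comparing the denominator to s² + 2ζω_n s + ω_n²: ω_n = √0.271 = 0.521 rad/s, and 2ζω_n = 0.340 so ζ = 0.340/(2·0.521) = 0.327.
ω_d = ω_n√(1−ζ²) = 0.492 rad/s. Then t_p = π/ω_d = 6.38 s.

t_p ≈ 6.38 s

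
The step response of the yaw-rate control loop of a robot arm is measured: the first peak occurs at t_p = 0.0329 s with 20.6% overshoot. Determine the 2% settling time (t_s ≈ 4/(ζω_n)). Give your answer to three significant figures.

The overshoot fixes ζ = −ln(OS)/√(π²+ln²(OS)) = 0.449.
t_p = π/ω_d ⇒ ω_d = 95.5 rad/s; then ω_n = ω_d/√(1−ζ²) = 107 rad/s.
t_s ≈ 4/(ζω_n) = 4/(0.449·107) = 0.0833 s.

t_s ≈ 0.0833 s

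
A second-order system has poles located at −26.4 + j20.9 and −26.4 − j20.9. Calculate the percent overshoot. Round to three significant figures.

%OS ≈ 1.89%

The poles are at −σ ± jω_d with σ = 26.4 and ω_d = 20.9, so ω_n = √(σ²+ω_d²) = 33.7 rad/s and ζ = σ/ω_n = 0.784.
Overshoot: exp(−π·0.784/√(1−0.784²)) = 0.0189, i.e. 1.89%.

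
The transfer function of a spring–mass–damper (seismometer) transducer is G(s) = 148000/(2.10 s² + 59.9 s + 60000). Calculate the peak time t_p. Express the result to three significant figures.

t_p ≈ 0.0187 s

Dividing through by 2.10: denominator becomes s² + 28.52 s + 28570.
So ω_n = √28570 = 169 rad/s and ζ = 28.52/(2·169) = 0.0844.
The damped frequency ω_d = ω_n√(1−ζ²) = 168 rad/s. t_p = π/ω_d = 0.0187 s.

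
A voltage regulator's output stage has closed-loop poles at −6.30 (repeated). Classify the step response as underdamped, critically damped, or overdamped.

critically damped

Since there is a repeated negative-real pole, the response is critically damped.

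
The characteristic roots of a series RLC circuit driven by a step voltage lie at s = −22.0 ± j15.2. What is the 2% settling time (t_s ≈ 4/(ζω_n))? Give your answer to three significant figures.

t_s ≈ 0.182 s

For poles at −σ ± jω_d, ζω_n = σ = 22.0, so t_s ≈ 4/σ = 0.182 s.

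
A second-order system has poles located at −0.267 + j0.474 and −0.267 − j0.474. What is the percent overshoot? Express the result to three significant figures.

|pole| = ω_n = √(0.267² + 0.474²) = 0.544 rad/s; ζ = cos θ = σ/ω_n = 0.491.
%OS = 100 e^{−πζ/√(1−ζ²)} with ζ = 0.491 gives 17.0%.

%OS ≈ 17.0%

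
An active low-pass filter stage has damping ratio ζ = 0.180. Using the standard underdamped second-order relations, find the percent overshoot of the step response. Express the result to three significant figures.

For an underdamped second-order system, %OS = 100·exp(−πζ/√(1−ζ²)).
πζ/√(1−ζ²) = π·0.180/√(1−0.0324) = 0.5749, so %OS = 100·e^(−0.5749) = 56.3%.

%OS ≈ 56.3%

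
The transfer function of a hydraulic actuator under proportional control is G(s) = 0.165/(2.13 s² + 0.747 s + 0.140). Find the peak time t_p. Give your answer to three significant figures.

Dividing through by 2.13: denominator becomes s² + 0.3507 s + 0.06573.
So ω_n = √0.06573 = 0.256 rad/s and ζ = 0.3507/(2·0.256) = 0.684.
ω_d = ω_n√(1−ζ²) = 0.187 rad/s. t_p = π/ω_d = 16.8 s.

t_p ≈ 16.8 s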